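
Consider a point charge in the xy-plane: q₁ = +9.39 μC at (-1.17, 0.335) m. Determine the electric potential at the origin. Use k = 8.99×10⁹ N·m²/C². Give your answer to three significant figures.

6.94×10⁴ V

The total potential is the scalar sum of each charge's contribution, V = Σ kqᵢ/rᵢ.
Distances from the field point to each charge: r₁ = 1.22 m.
V = k[(9.39×10⁻⁶)/(1.22)] = 6.94×10⁴ V.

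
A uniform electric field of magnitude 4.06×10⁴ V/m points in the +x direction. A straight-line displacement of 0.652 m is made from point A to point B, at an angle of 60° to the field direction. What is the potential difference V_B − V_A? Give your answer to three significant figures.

-1.32×10⁴ V

Only the component of displacement along E changes the potential: ΔV = −E·d·cosθ.
ΔV = −(4.06×10⁴ V/m)(0.652 m)cos60° = -1.32×10⁴ V.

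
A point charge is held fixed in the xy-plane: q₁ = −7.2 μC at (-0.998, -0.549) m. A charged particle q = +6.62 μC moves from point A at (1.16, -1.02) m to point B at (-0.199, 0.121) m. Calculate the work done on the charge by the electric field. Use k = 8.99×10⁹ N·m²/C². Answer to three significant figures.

0.217 J

The work done by the electric force is W_field = −ΔU = −q(V_B − V_A) = q(V_A − V_B).
At A: distance to the source charge is 2.21 m; V_A = kq₁/r = -2.93×10⁴ V.
At B: distance to the source charge is 1.04 m; V_B = kq₁/r = -6.21×10⁴ V.
ΔV = V_B − V_A = -3.28×10⁴ V.
W_field = −qΔV = −(6.62×10⁻⁶ C)(-3.28×10⁴ V) = 0.217 J.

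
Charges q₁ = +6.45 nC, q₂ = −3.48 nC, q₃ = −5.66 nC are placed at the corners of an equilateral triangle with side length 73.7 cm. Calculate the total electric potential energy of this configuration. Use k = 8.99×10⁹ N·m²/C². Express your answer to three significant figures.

-4.79×10⁻⁷ J

The assembly work is the sum of pairwise potential energies, U = Σ_{i<j} kqᵢqⱼ/rᵢⱼ.
All three pair separations equal the side length, 0.737 m.
U = (-2.74×10⁻⁷) + (-4.45×10⁻⁷) + (2.40×10⁻⁷) = -4.79×10⁻⁷ J.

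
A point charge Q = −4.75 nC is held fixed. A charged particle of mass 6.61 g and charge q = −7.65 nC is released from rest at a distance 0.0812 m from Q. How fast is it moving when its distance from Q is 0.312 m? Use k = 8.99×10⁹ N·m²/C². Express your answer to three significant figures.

0.0300 m/s

Only the electrostatic force acts, so mechanical energy is conserved: ½mv² = U₁ − U₂ = kQq(1/r₁ − 1/r₂).
U₁ − U₂ = (8.99×10⁹ N·m²/C²)(-4.75×10⁻⁹ C)(-7.65×10⁻⁹ C)(1/0.0812 − 1/0.312) = 2.98×10⁻⁶ J.
v = √(2·2.98×10⁻⁶/6.61×10⁻³) = 0.0300 m/s.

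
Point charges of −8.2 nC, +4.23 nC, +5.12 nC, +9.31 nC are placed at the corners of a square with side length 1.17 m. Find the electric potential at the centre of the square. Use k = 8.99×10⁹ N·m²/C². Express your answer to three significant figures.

114 V

The total potential is the scalar sum of each charge's contribution, V = Σ kqᵢ/rᵢ.
The distance from each corner to the centre is a√2/2 = 0.827 m.
V = k[(-8.20×10⁻⁹)/(0.827) + (4.23×10⁻⁹)/(0.827) + (5.12×10⁻⁹)/(0.827) + (9.31×10⁻⁹)/(0.827)] = 114 V.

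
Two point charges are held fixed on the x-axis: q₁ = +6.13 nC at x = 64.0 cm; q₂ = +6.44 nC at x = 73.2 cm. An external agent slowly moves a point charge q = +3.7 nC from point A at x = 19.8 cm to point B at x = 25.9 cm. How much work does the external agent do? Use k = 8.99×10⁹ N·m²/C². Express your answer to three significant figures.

For quasistatic motion the external work equals the change in potential energy: W_ext = qΔV = q(V_B − V_A).
At A: distances to the source charges are 0.442 m, 0.534 m; V_A = Σ kqᵢ/rᵢ = 233 V.
At B: distances to the source charges are 0.381 m, 0.473 m; V_B = Σ kqᵢ/rᵢ = 267 V.
ΔV = V_B − V_A = 33.9 V.
W_ext = qΔV = (3.70×10⁻⁹ C)(33.9 V) = 1.26×10⁻⁷ J.

1.26×10⁻⁷ J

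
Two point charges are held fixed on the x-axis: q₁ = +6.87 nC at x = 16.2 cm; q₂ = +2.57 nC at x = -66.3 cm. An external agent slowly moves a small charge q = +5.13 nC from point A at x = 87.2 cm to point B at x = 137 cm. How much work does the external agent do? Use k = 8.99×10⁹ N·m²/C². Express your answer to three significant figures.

-2.03×10⁻⁷ J

For quasistatic motion the external work equals the change in potential energy: W_ext = qΔV = q(V_B − V_A).
At A: distances to the source charges are 0.710 m, 1.53 m; V_A = Σ kqᵢ/rᵢ = 102 V.
At B: distances to the source charges are 1.21 m, 2.03 m; V_B = Σ kqᵢ/rᵢ = 62.5 V.
ΔV = V_B − V_A = -39.5 V.
W_ext = qΔV = (5.13×10⁻⁹ C)(-39.5 V) = -2.03×10⁻⁷ J.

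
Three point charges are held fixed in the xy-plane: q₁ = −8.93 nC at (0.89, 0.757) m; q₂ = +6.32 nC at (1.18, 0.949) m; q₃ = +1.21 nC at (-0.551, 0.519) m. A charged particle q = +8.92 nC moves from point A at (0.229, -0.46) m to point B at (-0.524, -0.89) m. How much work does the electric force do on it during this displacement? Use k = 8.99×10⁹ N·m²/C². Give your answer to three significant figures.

-8.25×10⁻⁸ J

The work done by the electric force is W_field = −ΔU = −q(V_B − V_A) = q(V_A − V_B).
At A: distances to the source charges are 1.38 m, 1.70 m, 1.25 m; V_A = Σ kqᵢ/rᵢ = -15.9 V.
At B: distances to the source charges are 2.17 m, 2.51 m, 1.41 m; V_B = Σ kqᵢ/rᵢ = -6.60 V.
ΔV = V_B − V_A = 9.25 V.
W_field = −qΔV = −(8.92×10⁻⁹ C)(9.25 V) = -8.25×10⁻⁸ J.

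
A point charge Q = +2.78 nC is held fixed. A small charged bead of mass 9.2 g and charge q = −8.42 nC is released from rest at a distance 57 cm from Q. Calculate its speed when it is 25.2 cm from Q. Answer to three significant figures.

Only the electrostatic force acts, so mechanical energy is conserved: ½mv² = U₁ − U₂ = kQq(1/r₁ − 1/r₂).
U₁ − U₂ = (8.99×10⁹ N·m²/C²)(2.78×10⁻⁹ C)(-8.42×10⁻⁹ C)(1/0.570 − 1/0.252) = 4.66×10⁻⁷ J.
v = √(2·4.66×10⁻⁷/9.20×10⁻³) = 0.0101 m/s.

0.0101 m/s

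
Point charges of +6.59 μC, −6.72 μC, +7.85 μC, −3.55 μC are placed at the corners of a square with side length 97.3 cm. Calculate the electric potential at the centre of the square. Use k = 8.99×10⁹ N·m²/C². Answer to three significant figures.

5.45×10⁴ V

The total potential is the scalar sum of each charge's contribution, V = Σ kqᵢ/rᵢ.
The distance from each corner to the centre is a√2/2 = 0.688 m.
V = k[(6.59×10⁻⁶)/(0.688) + (-6.72×10⁻⁶)/(0.688) + (7.85×10⁻⁶)/(0.688) + (-3.55×10⁻⁶)/(0.688)] = 5.45×10⁴ V.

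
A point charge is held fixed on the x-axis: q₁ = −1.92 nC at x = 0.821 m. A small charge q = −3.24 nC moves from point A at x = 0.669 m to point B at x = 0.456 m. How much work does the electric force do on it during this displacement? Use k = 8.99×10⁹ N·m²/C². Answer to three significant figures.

2.15×10⁻⁷ J

The work done by the electric force is W_field = −ΔU = −q(V_B − V_A) = q(V_A − V_B).
At A: distance to the source charge is 0.152 m; V_A = kq₁/r = -114 V.
At B: distance to the source charge is 0.365 m; V_B = kq₁/r = -47.3 V.
ΔV = V_B − V_A = 66.3 V.
W_field = −qΔV = −(-3.24×10⁻⁹ C)(66.3 V) = 2.15×10⁻⁷ J.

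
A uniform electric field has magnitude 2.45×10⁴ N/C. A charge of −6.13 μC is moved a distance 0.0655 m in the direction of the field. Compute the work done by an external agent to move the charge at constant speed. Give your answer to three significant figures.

9.84×10⁻³ J

The potential change for a displacement 0.0655 m in the direction of the field is ΔV = −Ed = -1600 V.
W_ext = qΔV = 9.84×10⁻³ J.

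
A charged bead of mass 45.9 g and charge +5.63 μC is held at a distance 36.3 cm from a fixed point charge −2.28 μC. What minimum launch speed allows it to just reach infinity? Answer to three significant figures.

3.72 m/s

To just escape, total mechanical energy must reach zero at infinity: ½mv²_min + U = 0, so ½mv²_min = −U = |kQq|/r.
|U| = |kQq|/r = (8.99×10⁹ N·m²/C²)(2.28×10⁻⁶)(5.63×10⁻⁶)/(0.363) = 0.318 J.
v_min = √(2|U|/m) = √(2·0.318/0.0459) = 3.72 m/s.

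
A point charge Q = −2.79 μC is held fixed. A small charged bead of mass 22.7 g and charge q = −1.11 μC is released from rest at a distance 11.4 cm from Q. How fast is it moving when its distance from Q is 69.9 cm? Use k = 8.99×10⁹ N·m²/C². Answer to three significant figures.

Only the electrostatic force acts, so mechanical energy is conserved: ½mv² = U₁ − U₂ = kQq(1/r₁ − 1/r₂).
U₁ − U₂ = (8.99×10⁹ N·m²/C²)(-2.79×10⁻⁶ C)(-1.11×10⁻⁶ C)(1/0.114 − 1/0.699) = 0.204 J.
v = √(2·0.204/0.0227) = 4.24 m/s.

4.24 m/s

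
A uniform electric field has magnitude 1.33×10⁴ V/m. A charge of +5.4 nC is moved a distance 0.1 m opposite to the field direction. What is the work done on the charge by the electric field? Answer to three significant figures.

-7.18×10⁻⁶ J

The potential change for a displacement 0.1 m opposite to the field direction is ΔV = +Ed = 1330 V.
W_field = −qΔV = -7.18×10⁻⁶ J.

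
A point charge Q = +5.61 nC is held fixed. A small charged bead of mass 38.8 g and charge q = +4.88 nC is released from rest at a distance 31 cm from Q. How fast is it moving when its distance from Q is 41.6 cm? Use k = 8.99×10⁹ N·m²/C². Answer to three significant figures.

Only the electrostatic force acts, so mechanical energy is conserved: ½mv² = U₁ − U₂ = kQq(1/r₁ − 1/r₂).
U₁ − U₂ = (8.99×10⁹ N·m²/C²)(5.61×10⁻⁹ C)(4.88×10⁻⁹ C)(1/0.310 − 1/0.416) = 2.02×10⁻⁷ J.
v = √(2·2.02×10⁻⁷/0.0388) = 3.23×10⁻³ m/s.

3.23×10⁻³ m/s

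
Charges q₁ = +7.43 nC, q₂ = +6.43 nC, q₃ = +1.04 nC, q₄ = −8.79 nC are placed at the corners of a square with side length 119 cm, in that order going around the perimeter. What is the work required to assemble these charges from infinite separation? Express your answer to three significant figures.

-4.12×10⁻⁷ J

The work to assemble the configuration equals its total potential energy, U = Σ kqᵢqⱼ/rᵢⱼ over all pairs.
The four side pairs have separation 1.19 m and the two diagonal pairs 1.68 m.
Summing all 6 pair terms gives U = -4.12×10⁻⁷ J.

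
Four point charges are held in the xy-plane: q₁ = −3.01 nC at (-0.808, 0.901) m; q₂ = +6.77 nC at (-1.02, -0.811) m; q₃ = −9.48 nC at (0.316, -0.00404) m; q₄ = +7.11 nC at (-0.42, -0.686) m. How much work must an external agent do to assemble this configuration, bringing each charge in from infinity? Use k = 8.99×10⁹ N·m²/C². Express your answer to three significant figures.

The work to assemble the configuration equals its total potential energy, U = Σ kqᵢqⱼ/rᵢⱼ over all pairs.
Pair separations: r₁₂ = 1.73 m, r₁₃ = 1.44 m, r₁₄ = 1.63 m, r₂₃ = 1.56 m, r₂₄ = 0.613 m, r₃₄ = 1.00 m.
Summing all 6 pair terms gives U = -3.14×10⁻⁷ J.

-3.14×10⁻⁷ J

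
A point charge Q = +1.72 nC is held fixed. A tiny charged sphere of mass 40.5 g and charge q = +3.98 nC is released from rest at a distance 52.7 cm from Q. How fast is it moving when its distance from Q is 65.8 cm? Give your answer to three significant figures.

Only the electrostatic force acts, so mechanical energy is conserved: ½mv² = U₁ − U₂ = kQq(1/r₁ − 1/r₂).
U₁ − U₂ = (8.99×10⁹ N·m²/C²)(1.72×10⁻⁹ C)(3.98×10⁻⁹ C)(1/0.527 − 1/0.658) = 2.32×10⁻⁸ J.
v = √(2·2.32×10⁻⁸/0.0405) = 1.07×10⁻³ m/s.

1.07×10⁻³ m/s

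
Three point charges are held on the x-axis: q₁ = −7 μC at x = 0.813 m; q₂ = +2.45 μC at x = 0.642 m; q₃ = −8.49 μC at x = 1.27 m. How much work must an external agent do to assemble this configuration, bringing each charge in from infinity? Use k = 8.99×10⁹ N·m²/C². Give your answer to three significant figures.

-0.0303 J

The work to assemble the configuration equals its total potential energy, U = Σ kqᵢqⱼ/rᵢⱼ over all pairs.
Pair separations: r₁₂ = 0.171 m, r₁₃ = 0.457 m, r₂₃ = 0.628 m.
U = (-0.902) + (1.17) + (-0.298) = -0.0303 J.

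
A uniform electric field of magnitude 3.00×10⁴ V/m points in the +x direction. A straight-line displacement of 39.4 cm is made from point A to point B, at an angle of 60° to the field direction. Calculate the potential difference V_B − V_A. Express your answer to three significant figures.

-5910 V

Only the component of displacement along E changes the potential: ΔV = −E·d·cosθ.
ΔV = −(3.00×10⁴ V/m)(0.394 m)cos60° = -5910 V.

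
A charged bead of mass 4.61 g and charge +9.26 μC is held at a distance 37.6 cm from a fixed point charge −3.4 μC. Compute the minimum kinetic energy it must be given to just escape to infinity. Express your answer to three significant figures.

0.753 J

To just escape, total mechanical energy must reach zero at infinity: ½mv²_min + U = 0, so ½mv²_min = −U = |kQq|/r.
|U| = |kQq|/r = (8.99×10⁹ N·m²/C²)(3.40×10⁻⁶)(9.26×10⁻⁶)/(0.376) = 0.753 J.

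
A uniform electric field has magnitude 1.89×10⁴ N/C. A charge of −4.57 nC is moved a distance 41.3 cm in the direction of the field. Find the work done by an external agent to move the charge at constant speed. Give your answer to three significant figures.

3.57×10⁻⁵ J

The potential change for a displacement 41.3 cm in the direction of the field is ΔV = −Ed = -7810 V.
W_ext = qΔV = 3.57×10⁻⁵ J.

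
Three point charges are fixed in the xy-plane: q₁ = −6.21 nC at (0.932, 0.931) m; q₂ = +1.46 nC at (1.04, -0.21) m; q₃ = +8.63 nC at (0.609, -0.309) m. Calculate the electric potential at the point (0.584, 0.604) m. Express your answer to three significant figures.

-17.9 V

The total potential is the scalar sum of each charge's contribution, V = Σ kqᵢ/rᵢ.
Distances from the field point to each charge: r₁ = 0.478 m, r₂ = 0.933 m, r₃ = 0.913 m.
V = k[(-6.21×10⁻⁹)/(0.478) + (1.46×10⁻⁹)/(0.933) + (8.63×10⁻⁹)/(0.913)] = -17.9 V.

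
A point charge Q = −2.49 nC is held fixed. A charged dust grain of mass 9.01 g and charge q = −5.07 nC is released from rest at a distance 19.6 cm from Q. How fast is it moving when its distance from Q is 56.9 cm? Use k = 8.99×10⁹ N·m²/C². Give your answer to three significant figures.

Only the electrostatic force acts, so mechanical energy is conserved: ½mv² = U₁ − U₂ = kQq(1/r₁ − 1/r₂).
U₁ − U₂ = (8.99×10⁹ N·m²/C²)(-2.49×10⁻⁹ C)(-5.07×10⁻⁹ C)(1/0.196 − 1/0.569) = 3.80×10⁻⁷ J.
v = √(2·3.80×10⁻⁷/9.01×10⁻³) = 9.18×10⁻³ m/s.

9.18×10⁻³ m/s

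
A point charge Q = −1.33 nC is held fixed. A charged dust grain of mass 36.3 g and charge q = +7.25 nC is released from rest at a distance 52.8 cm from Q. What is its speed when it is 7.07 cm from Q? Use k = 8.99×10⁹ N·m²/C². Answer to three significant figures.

Only the electrostatic force acts, so mechanical energy is conserved: ½mv² = U₁ − U₂ = kQq(1/r₁ − 1/r₂).
U₁ − U₂ = (8.99×10⁹ N·m²/C²)(-1.33×10⁻⁹ C)(7.25×10⁻⁹ C)(1/0.528 − 1/0.0707) = 1.06×10⁻⁶ J.
v = √(2·1.06×10⁻⁶/0.0363) = 7.65×10⁻³ m/s.

7.65×10⁻³ m/s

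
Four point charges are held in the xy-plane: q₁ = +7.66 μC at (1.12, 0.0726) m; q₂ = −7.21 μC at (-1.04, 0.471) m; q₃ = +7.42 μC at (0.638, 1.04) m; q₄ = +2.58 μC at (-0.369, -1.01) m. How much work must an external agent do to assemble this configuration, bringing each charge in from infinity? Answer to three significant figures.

The assembly work is the sum of pairwise potential energies, U = Σ_{i<j} kqᵢqⱼ/rᵢⱼ.
Pair separations: r₁₂ = 2.20 m, r₁₃ = 1.08 m, r₁₄ = 1.84 m, r₂₃ = 1.77 m, r₂₄ = 1.63 m, r₃₄ = 2.28 m.
Summing all 6 pair terms gives U = 0.0443 J.

0.0443 J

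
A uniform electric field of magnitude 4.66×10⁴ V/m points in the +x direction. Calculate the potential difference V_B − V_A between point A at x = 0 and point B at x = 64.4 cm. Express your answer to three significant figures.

-3.00×10⁴ V

In a uniform field, potential decreases in the direction of E: V_B − V_A = −E·Δx.
V_B − V_A = −(4.66×10⁴ V/m)(0.644 m) = -3.00×10⁴ V.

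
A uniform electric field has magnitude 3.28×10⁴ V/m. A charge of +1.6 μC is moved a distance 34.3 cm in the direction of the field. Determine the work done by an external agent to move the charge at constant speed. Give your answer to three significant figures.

The potential change for a displacement 34.3 cm in the direction of the field is ΔV = −Ed = -1.13×10⁴ V.
W_ext = qΔV = -0.0180 J.

-0.0180 J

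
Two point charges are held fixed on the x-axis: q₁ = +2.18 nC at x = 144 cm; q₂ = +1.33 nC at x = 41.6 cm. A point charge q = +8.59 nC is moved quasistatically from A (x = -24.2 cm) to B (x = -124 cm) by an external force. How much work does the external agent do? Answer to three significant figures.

For quasistatic motion the external work equals the change in potential energy: W_ext = qΔV = q(V_B − V_A).
At A: distances to the source charges are 1.68 m, 0.658 m; V_A = Σ kqᵢ/rᵢ = 29.8 V.
At B: distances to the source charges are 2.68 m, 1.66 m; V_B = Σ kqᵢ/rᵢ = 14.5 V.
ΔV = V_B − V_A = -15.3 V.
W_ext = qΔV = (8.59×10⁻⁹ C)(-15.3 V) = -1.31×10⁻⁷ J.

-1.31×10⁻⁷ J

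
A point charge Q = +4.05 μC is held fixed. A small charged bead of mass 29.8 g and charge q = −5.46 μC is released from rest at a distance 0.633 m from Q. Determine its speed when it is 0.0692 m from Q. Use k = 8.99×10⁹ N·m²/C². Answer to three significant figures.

Only the electrostatic force acts, so mechanical energy is conserved: ½mv² = U₁ − U₂ = kQq(1/r₁ − 1/r₂).
U₁ − U₂ = (8.99×10⁹ N·m²/C²)(4.05×10⁻⁶ C)(-5.46×10⁻⁶ C)(1/0.633 − 1/0.0692) = 2.56 J.
v = √(2·2.56/0.0298) = 13.1 m/s.

13.1 m/s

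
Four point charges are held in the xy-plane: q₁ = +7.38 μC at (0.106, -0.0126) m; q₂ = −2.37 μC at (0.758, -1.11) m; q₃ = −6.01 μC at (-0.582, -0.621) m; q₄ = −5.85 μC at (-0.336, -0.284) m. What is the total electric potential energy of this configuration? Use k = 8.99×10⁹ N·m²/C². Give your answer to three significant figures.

The work to assemble the configuration equals its total potential energy, U = Σ kqᵢqⱼ/rᵢⱼ over all pairs.
Pair separations: r₁₂ = 1.28 m, r₁₃ = 0.918 m, r₁₄ = 0.519 m, r₂₃ = 1.43 m, r₂₄ = 1.37 m, r₃₄ = 0.417 m.
Summing all 6 pair terms gives U = -0.367 J.

-0.367 J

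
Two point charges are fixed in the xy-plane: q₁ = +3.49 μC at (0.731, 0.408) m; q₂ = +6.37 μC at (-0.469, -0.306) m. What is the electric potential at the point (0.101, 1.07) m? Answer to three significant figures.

7.28×10⁴ V

The total potential is the scalar sum of each charge's contribution, V = Σ kqᵢ/rᵢ.
Distances from the field point to each charge: r₁ = 0.914 m, r₂ = 1.49 m.
V = k[(3.49×10⁻⁶)/(0.914) + (6.37×10⁻⁶)/(1.49)] = 7.28×10⁴ V.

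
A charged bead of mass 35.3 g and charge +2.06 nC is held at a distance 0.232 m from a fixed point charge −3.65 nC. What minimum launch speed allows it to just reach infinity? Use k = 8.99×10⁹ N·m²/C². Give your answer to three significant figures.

To just escape, total mechanical energy must reach zero at infinity: ½mv²_min + U = 0, so ½mv²_min = −U = |kQq|/r.
|U| = |kQq|/r = (8.99×10⁹ N·m²/C²)(3.65×10⁻⁹)(2.06×10⁻⁹)/(0.232) = 2.91×10⁻⁷ J.
v_min = √(2|U|/m) = √(2·2.91×10⁻⁷/0.0353) = 4.06×10⁻³ m/s.

4.06×10⁻³ m/s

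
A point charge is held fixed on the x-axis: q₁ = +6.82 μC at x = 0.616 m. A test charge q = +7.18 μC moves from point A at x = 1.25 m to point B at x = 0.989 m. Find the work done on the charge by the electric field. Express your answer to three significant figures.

The work done by the electric force is W_field = −ΔU = −q(V_B − V_A) = q(V_A − V_B).
At A: distance to the source charge is 0.634 m; V_A = kq₁/r = 9.67×10⁴ V.
At B: distance to the source charge is 0.373 m; V_B = kq₁/r = 1.64×10⁵ V.
ΔV = V_B − V_A = 6.77×10⁴ V.
W_field = −qΔV = −(7.18×10⁻⁶ C)(6.77×10⁴ V) = -0.486 J.

-0.486 J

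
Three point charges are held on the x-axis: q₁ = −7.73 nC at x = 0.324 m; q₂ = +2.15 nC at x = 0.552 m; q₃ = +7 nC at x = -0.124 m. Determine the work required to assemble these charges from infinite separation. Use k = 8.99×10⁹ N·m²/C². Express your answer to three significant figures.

The assembly work is the sum of pairwise potential energies, U = Σ_{i<j} kqᵢqⱼ/rᵢⱼ.
Pair separations: r₁₂ = 0.228 m, r₁₃ = 0.448 m, r₂₃ = 0.676 m.
U = (-6.55×10⁻⁷) + (-1.09×10⁻⁶) + (2.00×10⁻⁷) = -1.54×10⁻⁶ J.

-1.54×10⁻⁶ J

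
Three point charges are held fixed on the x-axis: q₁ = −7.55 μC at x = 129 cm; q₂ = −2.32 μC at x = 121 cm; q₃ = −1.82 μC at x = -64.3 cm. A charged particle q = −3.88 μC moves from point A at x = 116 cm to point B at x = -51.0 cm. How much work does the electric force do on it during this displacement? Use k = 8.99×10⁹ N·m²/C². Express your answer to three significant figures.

3.01 J

The work done by the electric force is W_field = −ΔU = −q(V_B − V_A) = q(V_A − V_B).
At A: distances to the source charges are 0.130 m, 0.0500 m, 1.80 m; V_A = Σ kqᵢ/rᵢ = -9.48×10⁵ V.
At B: distances to the source charges are 1.80 m, 1.72 m, 0.133 m; V_B = Σ kqᵢ/rᵢ = -1.73×10⁵ V.
ΔV = V_B − V_A = 7.75×10⁵ V.
W_field = −qΔV = −(-3.88×10⁻⁶ C)(7.75×10⁵ V) = 3.01 J.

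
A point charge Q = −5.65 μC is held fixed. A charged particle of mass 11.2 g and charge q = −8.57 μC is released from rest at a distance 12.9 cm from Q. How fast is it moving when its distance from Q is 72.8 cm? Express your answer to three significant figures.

22.3 m/s

Only the electrostatic force acts, so mechanical energy is conserved: ½mv² = U₁ − U₂ = kQq(1/r₁ − 1/r₂).
U₁ − U₂ = (8.99×10⁹ N·m²/C²)(-5.65×10⁻⁶ C)(-8.57×10⁻⁶ C)(1/0.129 − 1/0.728) = 2.78 J.
v = √(2·2.78/0.0112) = 22.3 m/s.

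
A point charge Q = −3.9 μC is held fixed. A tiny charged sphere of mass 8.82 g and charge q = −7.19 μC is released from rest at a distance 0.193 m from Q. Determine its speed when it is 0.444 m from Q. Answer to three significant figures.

Only the electrostatic force acts, so mechanical energy is conserved: ½mv² = U₁ − U₂ = kQq(1/r₁ − 1/r₂).
U₁ − U₂ = (8.99×10⁹ N·m²/C²)(-3.90×10⁻⁶ C)(-7.19×10⁻⁶ C)(1/0.193 − 1/0.444) = 0.738 J.
v = √(2·0.738/8.82×10⁻³) = 12.9 m/s.

12.9 m/s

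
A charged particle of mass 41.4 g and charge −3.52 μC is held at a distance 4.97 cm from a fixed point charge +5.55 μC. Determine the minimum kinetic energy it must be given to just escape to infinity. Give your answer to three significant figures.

To just escape, total mechanical energy must reach zero at infinity: ½mv²_min + U = 0, so ½mv²_min = −U = |kQq|/r.
|U| = |kQq|/r = (8.99×10⁹ N·m²/C²)(5.55×10⁻⁶)(3.52×10⁻⁶)/(0.0497) = 3.53 J.

3.53 J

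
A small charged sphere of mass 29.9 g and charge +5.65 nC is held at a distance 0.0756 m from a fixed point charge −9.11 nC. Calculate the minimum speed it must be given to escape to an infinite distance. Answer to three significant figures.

0.0202 m/s

To just escape, total mechanical energy must reach zero at infinity: ½mv²_min + U = 0, so ½mv²_min = −U = |kQq|/r.
|U| = |kQq|/r = (8.99×10⁹ N·m²/C²)(9.11×10⁻⁹)(5.65×10⁻⁹)/(0.0756) = 6.12×10⁻⁶ J.
v_min = √(2|U|/m) = √(2·6.12×10⁻⁶/0.0299) = 0.0202 m/s.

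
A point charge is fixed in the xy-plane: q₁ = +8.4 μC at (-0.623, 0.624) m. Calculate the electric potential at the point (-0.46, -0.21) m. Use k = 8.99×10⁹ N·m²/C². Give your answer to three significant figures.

8.89×10⁴ V

Electric potential is a scalar, so the contributions from each charge add algebraically: V = Σ kqᵢ/rᵢ.
Distances from the field point to each charge: r₁ = 0.850 m.
V = k[(8.40×10⁻⁶)/(0.850)] = 8.89×10⁴ V.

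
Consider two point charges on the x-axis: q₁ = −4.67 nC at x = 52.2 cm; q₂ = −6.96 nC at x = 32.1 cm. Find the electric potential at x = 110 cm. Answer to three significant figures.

-153 V

The total potential is the scalar sum of each charge's contribution, V = Σ kqᵢ/rᵢ.
Distances from the field point to each charge: r₁ = 0.578 m, r₂ = 0.779 m.
V = k[(-4.67×10⁻⁹)/(0.578) + (-6.96×10⁻⁹)/(0.779)] = -153 V.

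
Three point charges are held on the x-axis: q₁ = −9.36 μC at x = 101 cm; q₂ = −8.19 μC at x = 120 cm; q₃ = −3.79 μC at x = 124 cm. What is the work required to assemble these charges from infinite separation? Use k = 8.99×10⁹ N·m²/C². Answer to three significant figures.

12.0 J

The assembly work is the sum of pairwise potential energies, U = Σ_{i<j} kqᵢqⱼ/rᵢⱼ.
Pair separations: r₁₂ = 0.190 m, r₁₃ = 0.230 m, r₂₃ = 0.0400 m.
U = (3.63) + (1.39) + (6.98) = 12.0 J.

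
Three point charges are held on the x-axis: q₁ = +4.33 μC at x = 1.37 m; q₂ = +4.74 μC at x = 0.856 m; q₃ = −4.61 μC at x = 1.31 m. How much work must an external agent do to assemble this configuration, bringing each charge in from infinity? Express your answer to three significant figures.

-3.06 J

The work to assemble the configuration equals its total potential energy, U = Σ kqᵢqⱼ/rᵢⱼ over all pairs.
Pair separations: r₁₂ = 0.514 m, r₁₃ = 0.0600 m, r₂₃ = 0.454 m.
U = (0.359) + (-2.99) + (-0.433) = -3.06 J.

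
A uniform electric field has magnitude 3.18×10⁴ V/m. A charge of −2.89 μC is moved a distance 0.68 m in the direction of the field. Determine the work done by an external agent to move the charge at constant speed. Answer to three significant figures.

0.0625 J

The potential change for a displacement 0.68 m in the direction of the field is ΔV = −Ed = -2.16×10⁴ V.
W_ext = qΔV = 0.0625 J.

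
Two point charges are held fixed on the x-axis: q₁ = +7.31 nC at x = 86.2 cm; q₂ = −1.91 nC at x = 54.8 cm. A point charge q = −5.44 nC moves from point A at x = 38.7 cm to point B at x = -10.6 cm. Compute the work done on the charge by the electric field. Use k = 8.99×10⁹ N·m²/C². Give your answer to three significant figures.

5.40×10⁻⁸ J

The work done by the electric force is W_field = −ΔU = −q(V_B − V_A) = q(V_A − V_B).
At A: distances to the source charges are 0.475 m, 0.161 m; V_A = Σ kqᵢ/rᵢ = 31.7 V.
At B: distances to the source charges are 0.968 m, 0.654 m; V_B = Σ kqᵢ/rᵢ = 41.6 V.
ΔV = V_B − V_A = 9.93 V.
W_field = −qΔV = −(-5.44×10⁻⁹ C)(9.93 V) = 5.40×10⁻⁸ J.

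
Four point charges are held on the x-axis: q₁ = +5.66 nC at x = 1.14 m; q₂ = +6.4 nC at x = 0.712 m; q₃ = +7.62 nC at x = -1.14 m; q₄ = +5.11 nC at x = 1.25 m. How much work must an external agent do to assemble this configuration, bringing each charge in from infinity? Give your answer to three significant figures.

The work to assemble the configuration equals its total potential energy, U = Σ kqᵢqⱼ/rᵢⱼ over all pairs.
Pair separations: r₁₂ = 0.428 m, r₁₃ = 2.28 m, r₁₄ = 0.110 m, r₂₃ = 1.85 m, r₂₄ = 0.538 m, r₃₄ = 2.39 m.
Summing all 6 pair terms gives U = 4.22×10⁻⁶ J.

4.22×10⁻⁶ J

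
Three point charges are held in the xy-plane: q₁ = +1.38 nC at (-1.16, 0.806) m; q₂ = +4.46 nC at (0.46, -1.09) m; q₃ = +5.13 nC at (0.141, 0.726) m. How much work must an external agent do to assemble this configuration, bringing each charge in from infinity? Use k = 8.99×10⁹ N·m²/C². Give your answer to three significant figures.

1.83×10⁻⁷ J

The assembly work is the sum of pairwise potential energies, U = Σ_{i<j} kqᵢqⱼ/rᵢⱼ.
Pair separations: r₁₂ = 2.49 m, r₁₃ = 1.30 m, r₂₃ = 1.84 m.
U = (2.22×10⁻⁸) + (4.88×10⁻⁸) + (1.12×10⁻⁷) = 1.83×10⁻⁷ J.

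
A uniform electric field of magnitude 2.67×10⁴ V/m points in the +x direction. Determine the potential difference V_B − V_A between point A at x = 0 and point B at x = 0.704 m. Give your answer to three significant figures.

In a uniform field, potential decreases in the direction of E: V_B − V_A = −E·Δx.
V_B − V_A = −(2.67×10⁴ V/m)(0.704 m) = -1.88×10⁴ V.

-1.88×10⁴ V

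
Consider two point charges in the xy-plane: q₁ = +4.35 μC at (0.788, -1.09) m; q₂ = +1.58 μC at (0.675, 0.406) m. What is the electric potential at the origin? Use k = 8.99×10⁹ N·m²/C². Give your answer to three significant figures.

4.71×10⁴ V

The total potential is the scalar sum of each charge's contribution, V = Σ kqᵢ/rᵢ.
Distances from the field point to each charge: r₁ = 1.35 m, r₂ = 0.788 m.
V = k[(4.35×10⁻⁶)/(1.35) + (1.58×10⁻⁶)/(0.788)] = 4.71×10⁴ V.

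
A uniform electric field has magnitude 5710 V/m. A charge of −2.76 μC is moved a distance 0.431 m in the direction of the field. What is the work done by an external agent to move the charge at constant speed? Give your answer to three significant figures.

The potential change for a displacement 0.431 m in the direction of the field is ΔV = −Ed = -2460 V.
W_ext = qΔV = 6.79×10⁻³ J.

6.79×10⁻³ J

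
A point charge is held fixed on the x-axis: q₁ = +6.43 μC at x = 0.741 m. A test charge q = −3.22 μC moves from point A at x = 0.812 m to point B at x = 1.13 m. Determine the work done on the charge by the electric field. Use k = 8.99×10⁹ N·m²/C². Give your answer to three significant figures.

-2.14 J

The work done by the electric force is W_field = −ΔU = −q(V_B − V_A) = q(V_A − V_B).
At A: distance to the source charge is 0.0710 m; V_A = kq₁/r = 8.14×10⁵ V.
At B: distance to the source charge is 0.389 m; V_B = kq₁/r = 1.49×10⁵ V.
ΔV = V_B − V_A = -6.66×10⁵ V.
W_field = −qΔV = −(-3.22×10⁻⁶ C)(-6.66×10⁵ V) = -2.14 J.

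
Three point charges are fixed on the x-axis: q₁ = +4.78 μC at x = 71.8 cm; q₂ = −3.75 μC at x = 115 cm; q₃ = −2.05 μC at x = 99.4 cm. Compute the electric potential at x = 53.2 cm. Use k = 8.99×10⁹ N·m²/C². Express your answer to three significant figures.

Electric potential is a scalar, so the contributions from each charge add algebraically: V = Σ kqᵢ/rᵢ.
Distances from the field point to each charge: r₁ = 0.186 m, r₂ = 0.618 m, r₃ = 0.462 m.
V = k[(4.78×10⁻⁶)/(0.186) + (-3.75×10⁻⁶)/(0.618) + (-2.05×10⁻⁶)/(0.462)] = 1.37×10⁵ V.

1.37×10⁵ V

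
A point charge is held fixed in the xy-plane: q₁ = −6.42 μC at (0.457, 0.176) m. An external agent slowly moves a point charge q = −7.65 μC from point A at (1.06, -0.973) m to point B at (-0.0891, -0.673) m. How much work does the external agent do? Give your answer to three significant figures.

0.0971 J

For quasistatic motion the external work equals the change in potential energy: W_ext = qΔV = q(V_B − V_A).
At A: distance to the source charge is 1.30 m; V_A = kq₁/r = -4.45×10⁴ V.
At B: distance to the source charge is 1.01 m; V_B = kq₁/r = -5.72×10⁴ V.
ΔV = V_B − V_A = -1.27×10⁴ V.
W_ext = qΔV = (-7.65×10⁻⁶ C)(-1.27×10⁴ V) = 0.0971 J.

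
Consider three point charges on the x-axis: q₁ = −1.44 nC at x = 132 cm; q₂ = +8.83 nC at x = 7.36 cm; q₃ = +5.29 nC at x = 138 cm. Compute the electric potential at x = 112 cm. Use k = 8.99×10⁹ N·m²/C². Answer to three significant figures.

The total potential is the scalar sum of each charge's contribution, V = Σ kqᵢ/rᵢ.
Distances from the field point to each charge: r₁ = 0.200 m, r₂ = 1.05 m, r₃ = 0.260 m.
V = k[(-1.44×10⁻⁹)/(0.200) + (8.83×10⁻⁹)/(1.05) + (5.29×10⁻⁹)/(0.260)] = 194 V.

194 V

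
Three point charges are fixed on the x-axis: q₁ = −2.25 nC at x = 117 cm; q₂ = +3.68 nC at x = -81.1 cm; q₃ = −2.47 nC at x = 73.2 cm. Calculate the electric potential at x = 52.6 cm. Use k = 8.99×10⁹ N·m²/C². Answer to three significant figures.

Electric potential is a scalar, so the contributions from each charge add algebraically: V = Σ kqᵢ/rᵢ.
Distances from the field point to each charge: r₁ = 0.644 m, r₂ = 1.34 m, r₃ = 0.206 m.
V = k[(-2.25×10⁻⁹)/(0.644) + (3.68×10⁻⁹)/(1.34) + (-2.47×10⁻⁹)/(0.206)] = -114 V.

-114 V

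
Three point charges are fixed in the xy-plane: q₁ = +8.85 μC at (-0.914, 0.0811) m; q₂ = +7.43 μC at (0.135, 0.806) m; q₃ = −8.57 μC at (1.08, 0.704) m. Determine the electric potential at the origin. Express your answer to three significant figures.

1.09×10⁵ V

The total potential is the scalar sum of each charge's contribution, V = Σ kqᵢ/rᵢ.
Distances from the field point to each charge: r₁ = 0.918 m, r₂ = 0.817 m, r₃ = 1.29 m.
V = k[(8.85×10⁻⁶)/(0.918) + (7.43×10⁻⁶)/(0.817) + (-8.57×10⁻⁶)/(1.29)] = 1.09×10⁵ V.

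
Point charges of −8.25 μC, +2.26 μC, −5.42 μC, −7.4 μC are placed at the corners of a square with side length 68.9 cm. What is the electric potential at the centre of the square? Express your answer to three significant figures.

Electric potential is a scalar, so the contributions from each charge add algebraically: V = Σ kqᵢ/rᵢ.
The distance from each corner to the centre is a√2/2 = 0.487 m.
V = k[(-8.25×10⁻⁶)/(0.487) + (2.26×10⁻⁶)/(0.487) + (-5.42×10⁻⁶)/(0.487) + (-7.40×10⁻⁶)/(0.487)] = -3.47×10⁵ V.

-3.47×10⁵ V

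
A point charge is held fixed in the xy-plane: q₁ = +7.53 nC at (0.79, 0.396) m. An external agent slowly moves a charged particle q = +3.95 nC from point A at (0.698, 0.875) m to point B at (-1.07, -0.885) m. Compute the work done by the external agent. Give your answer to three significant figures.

For quasistatic motion the external work equals the change in potential energy: W_ext = qΔV = q(V_B − V_A).
At A: distance to the source charge is 0.488 m; V_A = kq₁/r = 139 V.
At B: distance to the source charge is 2.26 m; V_B = kq₁/r = 30.0 V.
ΔV = V_B − V_A = -109 V.
W_ext = qΔV = (3.95×10⁻⁹ C)(-109 V) = -4.30×10⁻⁷ J.

-4.30×10⁻⁷ J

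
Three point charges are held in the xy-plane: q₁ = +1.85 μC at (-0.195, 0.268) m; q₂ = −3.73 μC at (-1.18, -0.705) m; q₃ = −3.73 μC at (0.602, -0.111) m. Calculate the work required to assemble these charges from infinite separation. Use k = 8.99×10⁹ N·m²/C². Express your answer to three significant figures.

The assembly work is the sum of pairwise potential energies, U = Σ_{i<j} kqᵢqⱼ/rᵢⱼ.
Pair separations: r₁₂ = 1.38 m, r₁₃ = 0.883 m, r₂₃ = 1.88 m.
U = (-0.0448) + (-0.0703) + (0.0666) = -0.0485 J.

-0.0485 J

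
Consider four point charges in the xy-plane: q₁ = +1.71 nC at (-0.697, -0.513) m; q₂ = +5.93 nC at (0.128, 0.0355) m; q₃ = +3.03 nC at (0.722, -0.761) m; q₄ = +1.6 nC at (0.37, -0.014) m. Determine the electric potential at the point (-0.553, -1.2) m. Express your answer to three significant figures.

89.5 V

Electric potential is a scalar, so the contributions from each charge add algebraically: V = Σ kqᵢ/rᵢ.
Distances from the field point to each charge: r₁ = 0.702 m, r₂ = 1.41 m, r₃ = 1.35 m, r₄ = 1.50 m.
V = k[(1.71×10⁻⁹)/(0.702) + (5.93×10⁻⁹)/(1.41) + (3.03×10⁻⁹)/(1.35) + (1.60×10⁻⁹)/(1.50)] = 89.5 V.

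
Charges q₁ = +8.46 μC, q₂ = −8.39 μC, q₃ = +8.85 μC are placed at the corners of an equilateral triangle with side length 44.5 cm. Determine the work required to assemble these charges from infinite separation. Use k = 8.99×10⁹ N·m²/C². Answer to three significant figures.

The assembly work is the sum of pairwise potential energies, U = Σ_{i<j} kqᵢqⱼ/rᵢⱼ.
All three pair separations equal the side length, 0.445 m.
U = (-1.43) + (1.51) + (-1.50) = -1.42 J.

-1.42 J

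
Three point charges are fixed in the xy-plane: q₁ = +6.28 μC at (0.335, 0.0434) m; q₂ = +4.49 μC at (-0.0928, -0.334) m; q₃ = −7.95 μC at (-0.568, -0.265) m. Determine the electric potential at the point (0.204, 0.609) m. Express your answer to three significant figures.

7.68×10⁴ V

Electric potential is a scalar, so the contributions from each charge add algebraically: V = Σ kqᵢ/rᵢ.
Distances from the field point to each charge: r₁ = 0.581 m, r₂ = 0.989 m, r₃ = 1.17 m.
V = k[(6.28×10⁻⁶)/(0.581) + (4.49×10⁻⁶)/(0.989) + (-7.95×10⁻⁶)/(1.17)] = 7.68×10⁴ V.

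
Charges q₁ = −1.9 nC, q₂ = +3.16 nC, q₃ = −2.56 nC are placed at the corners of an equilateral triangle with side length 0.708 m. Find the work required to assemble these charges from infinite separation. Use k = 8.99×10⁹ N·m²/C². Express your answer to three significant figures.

-1.17×10⁻⁷ J

The work to assemble the configuration equals its total potential energy, U = Σ kqᵢqⱼ/rᵢⱼ over all pairs.
All three pair separations equal the side length, 0.708 m.
U = (-7.62×10⁻⁸) + (6.18×10⁻⁸) + (-1.03×10⁻⁷) = -1.17×10⁻⁷ J.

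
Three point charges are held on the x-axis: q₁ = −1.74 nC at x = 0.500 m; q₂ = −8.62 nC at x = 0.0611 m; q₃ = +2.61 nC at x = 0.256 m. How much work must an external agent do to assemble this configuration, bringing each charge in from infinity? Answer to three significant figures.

The work to assemble the configuration equals its total potential energy, U = Σ kqᵢqⱼ/rᵢⱼ over all pairs.
Pair separations: r₁₂ = 0.439 m, r₁₃ = 0.244 m, r₂₃ = 0.195 m.
U = (3.07×10⁻⁷) + (-1.67×10⁻⁷) + (-1.04×10⁻⁶) = -8.98×10⁻⁷ J.

-8.98×10⁻⁷ J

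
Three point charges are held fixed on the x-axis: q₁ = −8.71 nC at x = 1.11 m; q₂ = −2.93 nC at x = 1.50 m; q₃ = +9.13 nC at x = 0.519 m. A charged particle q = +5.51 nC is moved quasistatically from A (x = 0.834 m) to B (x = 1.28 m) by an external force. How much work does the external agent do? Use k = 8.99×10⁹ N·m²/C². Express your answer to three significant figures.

For quasistatic motion the external work equals the change in potential energy: W_ext = qΔV = q(V_B − V_A).
At A: distances to the source charges are 0.276 m, 0.666 m, 0.315 m; V_A = Σ kqᵢ/rᵢ = -62.7 V.
At B: distances to the source charges are 0.170 m, 0.220 m, 0.761 m; V_B = Σ kqᵢ/rᵢ = -472 V.
ΔV = V_B − V_A = -410 V.
W_ext = qΔV = (5.51×10⁻⁹ C)(-410 V) = -2.26×10⁻⁶ J.

-2.26×10⁻⁶ J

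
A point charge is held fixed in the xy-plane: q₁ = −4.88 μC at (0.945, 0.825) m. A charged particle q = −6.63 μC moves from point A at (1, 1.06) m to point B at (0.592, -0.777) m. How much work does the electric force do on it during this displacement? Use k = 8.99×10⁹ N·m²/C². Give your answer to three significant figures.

1.03 J

The work done by the electric force is W_field = −ΔU = −q(V_B − V_A) = q(V_A − V_B).
At A: distance to the source charge is 0.241 m; V_A = kq₁/r = -1.82×10⁵ V.
At B: distance to the source charge is 1.64 m; V_B = kq₁/r = -2.67×10⁴ V.
ΔV = V_B − V_A = 1.55×10⁵ V.
W_field = −qΔV = −(-6.63×10⁻⁶ C)(1.55×10⁵ V) = 1.03 J.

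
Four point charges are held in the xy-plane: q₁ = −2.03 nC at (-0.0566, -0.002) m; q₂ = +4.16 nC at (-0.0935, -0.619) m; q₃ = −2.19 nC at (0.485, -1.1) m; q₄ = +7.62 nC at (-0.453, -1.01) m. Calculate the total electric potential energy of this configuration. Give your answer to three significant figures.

The work to assemble the configuration equals its total potential energy, U = Σ kqᵢqⱼ/rᵢⱼ over all pairs.
Pair separations: r₁₂ = 0.618 m, r₁₃ = 1.22 m, r₁₄ = 1.08 m, r₂₃ = 0.752 m, r₂₄ = 0.531 m, r₃₄ = 0.942 m.
Summing all 6 pair terms gives U = 4.99×10⁻⁸ J.

4.99×10⁻⁸ J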